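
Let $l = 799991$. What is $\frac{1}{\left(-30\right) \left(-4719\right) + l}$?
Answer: $\frac{1}{941561} \approx 1.0621 \cdot 10^{-6}$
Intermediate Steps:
$\frac{1}{\left(-30\right) \left(-4719\right) + l} = \frac{1}{\left(-30\right) \left(-4719\right) + 799991} = \frac{1}{141570 + 799991} = \frac{1}{941561}$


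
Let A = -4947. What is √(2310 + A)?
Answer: 3*I*√293 ≈ 51.352*I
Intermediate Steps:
√(2310 + A) = √(2310 - 4947) = √(-2637) = 3*I*√293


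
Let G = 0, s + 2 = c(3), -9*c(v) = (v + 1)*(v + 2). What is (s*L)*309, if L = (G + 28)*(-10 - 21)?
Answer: 3397352/3 ≈ 1.1325e+6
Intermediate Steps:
c(v) = -(1 + v)*(2 + v)/9 (c(v) = -(v + 1)*(v + 2)/9 = -(1 + v)*(2 + v)/9)
s = -38/9 (s = -2 + (-2/9 - ⅓*3 - ⅑*3²) = -2 + (-2/9 - 1 - ⅑*9) = -2 + (-2/9 - 1 - 1) = -2 - 20/9 = -38/9 ≈ -4.2222)
L = -868 (L = (0 + 28)*(-10 - 21) = 28*(-31) = -868)
(s*L)*309 = -38/9*(-868)*309 = (32984/9)*309 = 3397352/3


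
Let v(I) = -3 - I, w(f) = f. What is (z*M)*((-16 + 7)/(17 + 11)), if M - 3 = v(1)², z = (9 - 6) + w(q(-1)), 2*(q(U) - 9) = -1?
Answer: -3933/56 ≈ -70.232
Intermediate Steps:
q(U) = 17/2 (q(U) = 9 + (½)*(-1) = 9 - ½ = 17/2)
z = 23/2 (z = (9 - 6) + 17/2 = 3 + 17/2 = 23/2 ≈ 11.500)
M = 19 (M = 3 + (-3 - 1*1)² = 3 + (-3 - 1)² = 3 + (-4)² = 3 + 16 = 19)
(z*M)*((-16 + 7)/(17 + 11)) = ((23/2)*19)*((-16 + 7)/(17 + 11)) = 437*(-9/28)/2 = 437*(-9*1/28)/2 = (437/2)*(-9/28) = -3933/56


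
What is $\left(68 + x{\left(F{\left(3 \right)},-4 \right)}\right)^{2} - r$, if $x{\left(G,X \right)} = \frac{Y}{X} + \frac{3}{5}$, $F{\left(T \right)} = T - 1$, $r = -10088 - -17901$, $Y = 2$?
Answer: $- \frac{317539}{100} \approx -3175.4$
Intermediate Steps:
$r = 7813$ ($r = -10088 + 17901 = 7813$)
$F{\left(T \right)} = -1 + T$
$x{\left(G,X \right)} = \frac{3}{5} + \frac{2}{X}$ ($x{\left(G,X \right)} = \frac{2}{X} + \frac{3}{5} = \frac{3}{5} + \frac{2}{X}$)
$\left(68 + x{\left(F{\left(3 \right)},-4 \right)}\right)^{2} - r = \left(68 + \left(\frac{3}{5} + \frac{2}{-4}\right)\right)^{2} - 7813 = \left(68 + \left(\frac{3}{5} + 2 \left(- \frac{1}{4}\right)\right)\right)^{2} - 7813 = \left(68 + \left(\frac{3}{5} - \frac{1}{2}\right)\right)^{2} - 7813 = \left(68 + \frac{1}{10}\right)^{2} - 7813 = \left(\frac{681}{10}\right)^{2} - 7813 = \frac{463761}{100} - 7813 = - \frac{317539}{100}$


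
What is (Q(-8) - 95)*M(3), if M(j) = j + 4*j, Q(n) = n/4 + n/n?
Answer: -1440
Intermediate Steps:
Q(n) = 1 + n/4 (Q(n) = n*(¼) + 1 = n/4 + 1 = 1 + n/4)
M(j) = 5*j
(Q(-8) - 95)*M(3) = ((1 + (¼)*(-8)) - 95)*(5*3) = ((1 - 2) - 95)*15 = (-1 - 95)*15 = -96*15 = -1440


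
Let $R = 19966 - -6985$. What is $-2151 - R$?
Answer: $-29102$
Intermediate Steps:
$R = 26951$ ($R = 19966 + 6985 = 26951$)
$-2151 - R = -2151 - 26951 = -29102$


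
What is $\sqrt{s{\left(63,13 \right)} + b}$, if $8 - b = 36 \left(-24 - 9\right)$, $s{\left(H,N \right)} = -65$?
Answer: $\sqrt{1131} \approx 33.63$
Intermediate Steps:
$b = 1196$ ($b = 8 - 36 \left(-24 - 9\right) = 8 - 36 \left(-33\right) = 8 - -1188 = 8 + 1188 = 1196$)
$\sqrt{s{\left(63,13 \right)} + b} = \sqrt{-65 + 1196} = \sqrt{1131}$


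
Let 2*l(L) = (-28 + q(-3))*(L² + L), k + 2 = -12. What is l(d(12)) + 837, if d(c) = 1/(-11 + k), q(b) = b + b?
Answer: 523533/625 ≈ 837.65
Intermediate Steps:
q(b) = 2*b
k = -14 (k = -2 - 12 = -14)
d(c) = -1/25 (d(c) = 1/(-11 - 14) = 1/(-25) = -1/25)
l(L) = -17*L - 17*L² (l(L) = ((-28 + 2*(-3))*(L² + L))/2 = ((-28 - 6)*(L + L²))/2 = (-34*(L + L²))/2 = (-34*L - 34*L²)/2 = -17*L - 17*L²)
l(d(12)) + 837 = -17*(-1/25)*(1 - 1/25) + 837 = -17*(-1/25)*24/25 + 837 = 408/625 + 837 = 523533/625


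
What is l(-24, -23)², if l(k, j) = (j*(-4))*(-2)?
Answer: 33856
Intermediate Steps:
l(k, j) = 8*j (l(k, j) = -4*j*(-2) = 8*j)
l(-24, -23)² = (8*(-23))² = (-184)² = 33856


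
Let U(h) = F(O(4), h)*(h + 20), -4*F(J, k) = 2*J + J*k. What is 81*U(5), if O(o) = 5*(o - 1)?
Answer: -212625/4 ≈ -53156.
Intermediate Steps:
O(o) = -5 + 5*o (O(o) = 5*(-1 + o) = -5 + 5*o)
F(J, k) = -J/2 - J*k/4 (F(J, k) = -(2*J + J*k)/4 = -J/2 - J*k/4)
U(h) = (20 + h)*(-15/2 - 15*h/4) (U(h) = (-(-5 + 5*4)*(2 + h)/4)*(h + 20) = (-(-5 + 20)*(2 + h)/4)*(20 + h) = (-¼*15*(2 + h))*(20 + h) = (-15/2 - 15*h/4)*(20 + h) = (20 + h)*(-15/2 - 15*h/4))
81*U(5) = 81*(-15*(2 + 5)*(20 + 5)/4) = 81*(-15/4*7*25) = 81*(-2625/4) = -212625/4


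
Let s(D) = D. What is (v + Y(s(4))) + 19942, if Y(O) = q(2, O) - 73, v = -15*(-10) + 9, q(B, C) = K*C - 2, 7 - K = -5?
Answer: 20074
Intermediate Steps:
K = 12 (K = 7 - 1*(-5) = 7 + 5 = 12)
q(B, C) = -2 + 12*C (q(B, C) = 12*C - 2 = -2 + 12*C)
v = 159 (v = 150 + 9 = 159)
Y(O) = -75 + 12*O (Y(O) = (-2 + 12*O) - 73 = -75 + 12*O)
(v + Y(s(4))) + 19942 = (159 + (-75 + 12*4)) + 19942 = (159 + (-75 + 48)) + 19942 = (159 - 27) + 19942 = 132 + 19942 = 20074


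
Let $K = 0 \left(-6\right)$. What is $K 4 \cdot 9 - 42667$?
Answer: $-42667$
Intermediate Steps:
$K = 0$
$K 4 \cdot 9 - 42667 = 0 \cdot 4 \cdot 9 - 42667 = 0 \cdot 9 - 42667 = 0 - 42667 = -42667$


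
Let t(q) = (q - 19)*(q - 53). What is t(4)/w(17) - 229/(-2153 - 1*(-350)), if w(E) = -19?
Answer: -1320854/34257 ≈ -38.557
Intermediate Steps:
t(q) = (-53 + q)*(-19 + q) (t(q) = (-19 + q)*(-53 + q) = (-53 + q)*(-19 + q))
t(4)/w(17) - 229/(-2153 - 1*(-350)) = (1007 + 4² - 72*4)/(-19) - 229/(-2153 - 1*(-350)) = (1007 + 16 - 288)*(-1/19) - 229/(-2153 + 350) = 735*(-1/19) - 229/(-1803) = -735/19 - 229*(-1/1803) = -735/19 + 229/1803 = -1320854/34257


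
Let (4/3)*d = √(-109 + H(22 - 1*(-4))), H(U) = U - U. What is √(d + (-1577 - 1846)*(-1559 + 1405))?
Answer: √(2108568 + 3*I*√109)/2 ≈ 726.05 + 0.0053924*I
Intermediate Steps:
H(U) = 0
d = 3*I*√109/4 (d = 3*√(-109 + 0)/4 = 3*√(-109)/4 = 3*(I*√109)/4 = 3*I*√109/4 ≈ 7.8302*I)
√(d + (-1577 - 1846)*(-1559 + 1405)) = √(3*I*√109/4 + (-1577 - 1846)*(-1559 + 1405)) = √(3*I*√109/4 - 3423*(-154)) = √(3*I*√109/4 + 527142) = √(527142 + 3*I*√109/4)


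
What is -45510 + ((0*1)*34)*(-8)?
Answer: -45510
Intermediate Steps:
-45510 + ((0*1)*34)*(-8) = -45510 + (0*34)*(-8) = -45510 + 0*(-8) = -45510 + 0 = -45510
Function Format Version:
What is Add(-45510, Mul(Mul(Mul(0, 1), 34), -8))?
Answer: -45510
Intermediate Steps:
Add(-45510, Mul(Mul(Mul(0, 1), 34), -8)) = Add(-45510, Mul(Mul(0, 34), -8)) = Add(-45510, Mul(0, -8)) = Add(-45510, 0) = -45510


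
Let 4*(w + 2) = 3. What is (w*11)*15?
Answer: -825/4 ≈ -206.25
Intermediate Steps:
w = -5/4 (w = -2 + (1/4)*3 = -2 + 3/4 = -5/4 ≈ -1.2500)
(w*11)*15 = -5/4*11*15 = -55/4*15 = -825/4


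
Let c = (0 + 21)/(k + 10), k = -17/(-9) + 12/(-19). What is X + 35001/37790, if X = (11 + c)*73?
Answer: 1953959947/2078450 ≈ 940.10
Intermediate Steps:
k = 215/171 (k = -17*(-1/9) + 12*(-1/19) = 17/9 - 12/19 = 215/171 ≈ 1.2573)
c = 513/275 (c = (0 + 21)/(215/171 + 10) = 21/(1925/171) = 21*(171/1925) = 513/275 ≈ 1.8655)
X = 258274/275 (X = (11 + 513/275)*73 = (3538/275)*73 = 258274/275 ≈ 939.18)
X + 35001/37790 = 258274/275 + 35001/37790 = 1953959947/2078450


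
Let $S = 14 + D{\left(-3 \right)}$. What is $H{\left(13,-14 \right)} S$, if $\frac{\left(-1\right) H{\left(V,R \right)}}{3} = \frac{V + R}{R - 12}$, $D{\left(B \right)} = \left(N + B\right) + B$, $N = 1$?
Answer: $- \frac{27}{26} \approx -1.0385$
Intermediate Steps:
$D{\left(B \right)} = 1 + 2 B$ ($D{\left(B \right)} = \left(1 + B\right) + B = 1 + 2 B$)
$H{\left(V,R \right)} = - \frac{3 \left(R + V\right)}{-12 + R}$ ($H{\left(V,R \right)} = - 3 \frac{V + R}{R - 12} = - 3 \frac{R + V}{-12 + R} = - \frac{3 \left(R + V\right)}{-12 + R}$)
$S = 9$ ($S = 14 + \left(1 + 2 \left(-3\right)\right) = 14 + \left(1 - 6\right) = 14 - 5 = 9$)
$H{\left(13,-14 \right)} S = \frac{3 \left(\left(-1\right) \left(-14\right) - 13\right)}{-12 - 14} \cdot 9 = \frac{3 \left(14 - 13\right)}{-26} \cdot 9 = 3 \left(- \frac{1}{26}\right) 1 \cdot 9 = \left(- \frac{3}{26}\right) 9 = - \frac{27}{26}$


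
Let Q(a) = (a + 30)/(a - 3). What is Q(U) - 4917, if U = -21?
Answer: -39339/8 ≈ -4917.4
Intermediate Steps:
Q(a) = (30 + a)/(-3 + a)
Q(U) - 4917 = (30 - 21)/(-3 - 21) - 4917 = 9/(-24) - 4917 = -1/24*9 - 4917 = -3/8 - 4917 = -39339/8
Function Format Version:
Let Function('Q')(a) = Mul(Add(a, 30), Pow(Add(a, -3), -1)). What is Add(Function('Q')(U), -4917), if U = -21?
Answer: Rational(-39339, 8) ≈ -4917.4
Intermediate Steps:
Function('Q')(a) = Mul(Pow(Add(-3, a), -1), Add(30, a)) (Function('Q')(a) = Mul(Add(30, a), Pow(Add(-3, a), -1)) = Mul(Pow(Add(-3, a), -1), Add(30, a)))
Add(Function('Q')(U), -4917) = Add(Mul(Pow(Add(-3, -21), -1), Add(30, -21)), -4917) = Add(Mul(Pow(-24, -1), 9), -4917) = Add(Mul(Rational(-1, 24), 9), -4917) = Add(Rational(-3, 8), -4917) = Rational(-39339, 8)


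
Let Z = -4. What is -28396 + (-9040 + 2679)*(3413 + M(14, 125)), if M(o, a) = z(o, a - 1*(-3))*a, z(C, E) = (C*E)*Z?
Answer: 5677717511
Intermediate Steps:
z(C, E) = -4*C*E (z(C, E) = (C*E)*(-4) = -4*C*E)
M(o, a) = -4*a*o*(3 + a) (M(o, a) = (-4*o*(a - 1*(-3)))*a = (-4*o*(a + 3))*a = (-4*o*(3 + a))*a = -4*a*o*(3 + a))
-28396 + (-9040 + 2679)*(3413 + M(14, 125)) = -28396 + (-9040 + 2679)*(3413 - 4*125*14*(3 + 125)) = -28396 - 6361*(3413 - 4*125*14*128) = -28396 - 6361*(3413 - 896000) = -28396 - 6361*(-892587) = -28396 + 5677745907 = 5677717511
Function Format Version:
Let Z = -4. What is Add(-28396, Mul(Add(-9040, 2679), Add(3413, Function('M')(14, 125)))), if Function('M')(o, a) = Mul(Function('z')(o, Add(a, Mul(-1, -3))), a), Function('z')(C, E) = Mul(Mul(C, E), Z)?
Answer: 5677717511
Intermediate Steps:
Function('z')(C, E) = Mul(-4, C, E) (Function('z')(C, E) = Mul(Mul(C, E), -4) = Mul(-4, C, E))
Function('M')(o, a) = Mul(-4, a, o, Add(3, a)) (Function('M')(o, a) = Mul(Mul(-4, o, Add(a, Mul(-1, -3))), a) = Mul(Mul(-4, o, Add(a, 3)), a) = Mul(Mul(-4, o, Add(3, a)), a) = Mul(-4, a, o, Add(3, a)))
Add(-28396, Mul(Add(-9040, 2679), Add(3413, Function('M')(14, 125)))) = Add(-28396, Mul(Add(-9040, 2679), Add(3413, Mul(-4, 125, 14, Add(3, 125))))) = Add(-28396, Mul(-6361, Add(3413, Mul(-4, 125, 14, 128)))) = Add(-28396, Mul(-6361, Add(3413, -896000))) = Add(-28396, Mul(-6361, -892587)) = Add(-28396, 5677745907) = 5677717511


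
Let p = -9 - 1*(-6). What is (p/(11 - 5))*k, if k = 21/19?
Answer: -21/38 ≈ -0.55263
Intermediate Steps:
p = -3 (p = -9 + 6 = -3)
k = 21/19 (k = 21*(1/19) = 21/19 ≈ 1.1053)
(p/(11 - 5))*k = -3/(11 - 5)*(21/19) = -3/6*(21/19) = -3*⅙*(21/19) = -½*21/19 = -21/38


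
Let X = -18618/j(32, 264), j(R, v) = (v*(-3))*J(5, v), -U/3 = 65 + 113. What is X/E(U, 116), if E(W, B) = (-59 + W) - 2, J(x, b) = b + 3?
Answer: -3103/20970180 ≈ -0.00014797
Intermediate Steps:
J(x, b) = 3 + b
U = -534 (U = -3*(65 + 113) = -3*178 = -534)
j(R, v) = -3*v*(3 + v) (j(R, v) = (v*(-3))*(3 + v) = (-3*v)*(3 + v) = -3*v*(3 + v))
E(W, B) = -61 + W
X = 3103/35244 (X = -18618*(-1/(792*(3 + 264))) = -18618/((-3*264*267)) = -18618/(-211464) = -18618*(-1/211464) = 3103/35244 ≈ 0.088043)
X/E(U, 116) = 3103/(35244*(-61 - 534)) = (3103/35244)/(-595) = (3103/35244)*(-1/595) = -3103/20970180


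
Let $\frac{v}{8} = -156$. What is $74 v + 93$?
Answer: $-92259$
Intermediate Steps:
$v = -1248$ ($v = 8 \left(-156\right) = -1248$)
$74 v + 93 = 74 \left(-1248\right) + 93 = -92352 + 93 = -92259$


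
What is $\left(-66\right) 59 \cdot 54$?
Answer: $-210276$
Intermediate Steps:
$\left(-66\right) 59 \cdot 54 = \left(-3894\right) 54 = -210276$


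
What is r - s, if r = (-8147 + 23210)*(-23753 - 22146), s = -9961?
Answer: -691366676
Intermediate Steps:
r = -691376637 (r = 15063*(-45899) = -691376637)
r - s = -691376637 - 1*(-9961) = -691376637 + 9961 = -691366676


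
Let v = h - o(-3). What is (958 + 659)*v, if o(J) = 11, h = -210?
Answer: -357357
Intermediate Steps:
v = -221 (v = -210 - 1*11 = -210 - 11 = -221)
(958 + 659)*v = (958 + 659)*(-221) = 1617*(-221) = -357357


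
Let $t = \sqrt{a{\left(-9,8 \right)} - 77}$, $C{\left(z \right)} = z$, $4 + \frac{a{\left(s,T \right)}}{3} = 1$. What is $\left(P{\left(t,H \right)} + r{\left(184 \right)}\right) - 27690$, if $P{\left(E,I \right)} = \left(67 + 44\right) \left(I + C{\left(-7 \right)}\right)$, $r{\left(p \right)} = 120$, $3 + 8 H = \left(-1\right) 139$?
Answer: $- \frac{121269}{4} \approx -30317.0$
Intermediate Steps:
$a{\left(s,T \right)} = -9$ ($a{\left(s,T \right)} = -12 + 3 \cdot 1 = -12 + 3 = -9$)
$H = - \frac{71}{4}$ ($H = - \frac{3}{8} + \frac{\left(-1\right) 139}{8} = - \frac{3}{8} + \frac{1}{8} \left(-139\right) = - \frac{3}{8} - \frac{139}{8} = - \frac{71}{4} \approx -17.75$)
$t = i \sqrt{86}$ ($t = \sqrt{-9 - 77} = \sqrt{-86} = i \sqrt{86} \approx 9.2736 i$)
$P{\left(E,I \right)} = -777 + 111 I$ ($P{\left(E,I \right)} = \left(67 + 44\right) \left(I - 7\right) = 111 \left(-7 + I\right) = -777 + 111 I$)
$\left(P{\left(t,H \right)} + r{\left(184 \right)}\right) - 27690 = \left(\left(-777 + 111 \left(- \frac{71}{4}\right)\right) + 120\right) - 27690 = \left(\left(-777 - \frac{7881}{4}\right) + 120\right) - 27690 = \left(- \frac{10989}{4} + 120\right) - 27690 = - \frac{10509}{4} - 27690 = - \frac{121269}{4}$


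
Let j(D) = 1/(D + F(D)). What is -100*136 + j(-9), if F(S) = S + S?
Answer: -367201/27 ≈ -13600.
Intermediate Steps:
F(S) = 2*S
j(D) = 1/(3*D) (j(D) = 1/(D + 2*D) = 1/(3*D))
-100*136 + j(-9) = -100*136 + (⅓)/(-9) = -13600 + (⅓)*(-⅑) = -13600 - 1/27 = -367201/27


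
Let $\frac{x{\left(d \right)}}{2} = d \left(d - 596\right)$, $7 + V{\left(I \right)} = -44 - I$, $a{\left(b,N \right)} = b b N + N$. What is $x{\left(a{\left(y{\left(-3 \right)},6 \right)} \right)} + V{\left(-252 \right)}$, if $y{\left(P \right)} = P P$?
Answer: $-102135$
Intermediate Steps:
$y{\left(P \right)} = P^{2}$
$a{\left(b,N \right)} = N + N b^{2}$ ($a{\left(b,N \right)} = b^{2} N + N = N b^{2} + N = N + N b^{2}$)
$V{\left(I \right)} = -51 - I$ ($V{\left(I \right)} = -7 - \left(44 + I\right) = -51 - I$)
$x{\left(d \right)} = 2 d \left(-596 + d\right)$ ($x{\left(d \right)} = 2 d \left(d - 596\right) = 2 d \left(-596 + d\right)$)
$x{\left(a{\left(y{\left(-3 \right)},6 \right)} \right)} + V{\left(-252 \right)} = 2 \cdot 6 \left(1 + \left(\left(-3\right)^{2}\right)^{2}\right) \left(-596 + 6 \left(1 + \left(\left(-3\right)^{2}\right)^{2}\right)\right) - -201 = 2 \cdot 6 \left(1 + 9^{2}\right) \left(-596 + 6 \left(1 + 9^{2}\right)\right) + \left(-51 + 252\right) = 2 \cdot 6 \left(1 + 81\right) \left(-596 + 6 \left(1 + 81\right)\right) + 201 = 2 \cdot 6 \cdot 82 \left(-596 + 6 \cdot 82\right) + 201 = 2 \cdot 492 \left(-596 + 492\right) + 201 = 2 \cdot 492 \left(-104\right) + 201 = -102336 + 201 = -102135$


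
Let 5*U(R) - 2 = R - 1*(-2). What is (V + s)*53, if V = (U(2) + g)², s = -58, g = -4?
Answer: -66462/25 ≈ -2658.5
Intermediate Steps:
U(R) = ⅘ + R/5 (U(R) = ⅖ + (R - 1*(-2))/5 = ⅖ + (R + 2)/5 = ⅖ + (2 + R)/5 = ⅖ + (⅖ + R/5) = ⅘ + R/5)
V = 196/25 (V = ((⅘ + (⅕)*2) - 4)² = ((⅘ + ⅖) - 4)² = (6/5 - 4)² = (-14/5)² = 196/25 ≈ 7.8400)
(V + s)*53 = (196/25 - 58)*53 = -1254/25*53 = -66462/25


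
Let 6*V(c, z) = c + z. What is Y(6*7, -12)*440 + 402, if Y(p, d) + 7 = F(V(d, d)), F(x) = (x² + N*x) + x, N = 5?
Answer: -6198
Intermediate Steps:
V(c, z) = c/6 + z/6 (V(c, z) = (c + z)/6 = c/6 + z/6)
F(x) = x² + 6*x (F(x) = (x² + 5*x) + x = x² + 6*x)
Y(p, d) = -7 + d*(6 + d/3)/3 (Y(p, d) = -7 + (d/6 + d/6)*(6 + (d/6 + d/6)) = -7 + (d/3)*(6 + d/3) = -7 + d*(6 + d/3)/3)
Y(6*7, -12)*440 + 402 = (-7 + (⅑)*(-12)*(18 - 12))*440 + 402 = (-7 + (⅑)*(-12)*6)*440 + 402 = (-7 - 8)*440 + 402 = -15*440 + 402 = -6600 + 402 = -6198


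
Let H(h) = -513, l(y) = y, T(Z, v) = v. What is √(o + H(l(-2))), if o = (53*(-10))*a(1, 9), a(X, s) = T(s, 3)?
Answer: I*√2103 ≈ 45.858*I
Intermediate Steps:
a(X, s) = 3
o = -1590 (o = (53*(-10))*3 = -530*3 = -1590)
√(o + H(l(-2))) = √(-1590 - 513) = √(-2103) = I*√2103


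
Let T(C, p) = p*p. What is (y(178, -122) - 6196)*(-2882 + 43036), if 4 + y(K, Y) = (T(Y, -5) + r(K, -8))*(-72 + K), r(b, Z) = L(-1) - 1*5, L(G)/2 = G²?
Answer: -155315672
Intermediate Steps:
L(G) = 2*G²
T(C, p) = p²
r(b, Z) = -3 (r(b, Z) = 2*(-1)² - 1*5 = 2*1 - 5 = 2 - 5 = -3)
y(K, Y) = -1588 + 22*K (y(K, Y) = -4 + ((-5)² - 3)*(-72 + K) = -4 + (25 - 3)*(-72 + K) = -4 + 22*(-72 + K) = -4 + (-1584 + 22*K) = -1588 + 22*K)
(y(178, -122) - 6196)*(-2882 + 43036) = ((-1588 + 22*178) - 6196)*(-2882 + 43036) = ((-1588 + 3916) - 6196)*40154 = (2328 - 6196)*40154 = -3868*40154 = -155315672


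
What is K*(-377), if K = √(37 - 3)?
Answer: -377*√34 ≈ -2198.3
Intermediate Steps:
K = √34 ≈ 5.8309
K*(-377) = √34*(-377) = -377*√34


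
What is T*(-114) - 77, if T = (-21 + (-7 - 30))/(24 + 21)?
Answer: 1049/15 ≈ 69.933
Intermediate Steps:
T = -58/45 (T = (-21 - 37)/45 = -58*1/45 = -58/45 ≈ -1.2889)
T*(-114) - 77 = -58/45*(-114) - 77 = 2204/15 - 77 = 1049/15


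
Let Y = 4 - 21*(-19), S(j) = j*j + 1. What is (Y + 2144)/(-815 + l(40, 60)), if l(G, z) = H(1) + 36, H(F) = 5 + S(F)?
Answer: -2547/772 ≈ -3.2992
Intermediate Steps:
S(j) = 1 + j² (S(j) = j² + 1 = 1 + j²)
H(F) = 6 + F² (H(F) = 5 + (1 + F²) = 6 + F²)
l(G, z) = 43 (l(G, z) = (6 + 1²) + 36 = (6 + 1) + 36 = 7 + 36 = 43)
Y = 403 (Y = 4 + 399 = 403)
(Y + 2144)/(-815 + l(40, 60)) = (403 + 2144)/(-815 + 43) = 2547/(-772) = 2547*(-1/772) = -2547/772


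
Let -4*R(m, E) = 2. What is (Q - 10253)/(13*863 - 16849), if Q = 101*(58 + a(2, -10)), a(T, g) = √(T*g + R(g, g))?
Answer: 879/1126 - 101*I*√82/11260 ≈ 0.78064 - 0.081225*I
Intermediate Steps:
R(m, E) = -½ (R(m, E) = -¼*2 = -½)
a(T, g) = √(-½ + T*g) (a(T, g) = √(T*g - ½) = √(-½ + T*g))
Q = 5858 + 101*I*√82/2 (Q = 101*(58 + √(-2 + 4*2*(-10))/2) = 101*(58 + √(-2 - 80)/2) = 101*(58 + √(-82)/2) = 101*(58 + (I*√82)/2) = 101*(58 + I*√82/2) = 5858 + 101*I*√82/2 ≈ 5858.0 + 457.3*I)
(Q - 10253)/(13*863 - 16849) = ((5858 + 101*I*√82/2) - 10253)/(13*863 - 16849) = (-4395 + 101*I*√82/2)/(11219 - 16849) = (-4395 + 101*I*√82/2)/(-5630) = (-4395 + 101*I*√82/2)*(-1/5630) = 879/1126 - 101*I*√82/11260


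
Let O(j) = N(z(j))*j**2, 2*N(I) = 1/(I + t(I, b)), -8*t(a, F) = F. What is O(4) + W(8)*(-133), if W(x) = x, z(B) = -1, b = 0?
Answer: -1072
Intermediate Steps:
t(a, F) = -F/8
N(I) = 1/(2*I) (N(I) = 1/(2*(I - 1/8*0)) = 1/(2*(I + 0)) = 1/(2*I))
O(j) = -j**2/2 (O(j) = ((1/2)/(-1))*j**2 = ((1/2)*(-1))*j**2 = -j**2/2)
O(4) + W(8)*(-133) = -1/2*4**2 + 8*(-133) = -1/2*16 - 1064 = -8 - 1064 = -1072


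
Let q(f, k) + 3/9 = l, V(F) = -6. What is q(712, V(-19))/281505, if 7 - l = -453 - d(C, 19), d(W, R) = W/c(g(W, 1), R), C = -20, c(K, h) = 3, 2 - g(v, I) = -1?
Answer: 151/93835 ≈ 0.0016092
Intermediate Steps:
g(v, I) = 3 (g(v, I) = 2 - 1*(-1) = 2 + 1 = 3)
d(W, R) = W/3
l = 1360/3 (l = 7 - (-453 - (-20)/3) = 7 - (-453 - 1*(-20/3)) = 7 - (-453 + 20/3) = 7 - 1*(-1339/3) = 7 + 1339/3 = 1360/3 ≈ 453.33)
q(f, k) = 453 (q(f, k) = -⅓ + 1360/3 = 453)
q(712, V(-19))/281505 = 453/281505 = 453*(1/281505) = 151/93835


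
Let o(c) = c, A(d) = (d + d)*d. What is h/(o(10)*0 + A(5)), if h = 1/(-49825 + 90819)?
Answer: 1/2049700 ≈ 4.8788e-7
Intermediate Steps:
A(d) = 2*d**2 (A(d) = (2*d)*d = 2*d**2)
h = 1/40994 ≈ 2.4394e-5
h/(o(10)*0 + A(5)) = 1/(40994*(10*0 + 2*5**2)) = 1/(40994*(0 + 2*25)) = 1/(40994*(0 + 50)) = (1/40994)/50 = (1/40994)*(1/50) = 1/2049700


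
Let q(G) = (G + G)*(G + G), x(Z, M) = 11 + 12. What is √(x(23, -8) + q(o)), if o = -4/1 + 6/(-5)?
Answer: √3279/5 ≈ 11.453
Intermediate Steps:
x(Z, M) = 23
o = -26/5 (o = -4*1 + 6*(-⅕) = -4 - 6/5 = -26/5 ≈ -5.2000)
q(G) = 4*G² (q(G) = (2*G)*(2*G) = 4*G²)
√(x(23, -8) + q(o)) = √(23 + 4*(-26/5)²) = √(23 + 4*(676/25)) = √(23 + 2704/25) = √(3279/25) = √3279/5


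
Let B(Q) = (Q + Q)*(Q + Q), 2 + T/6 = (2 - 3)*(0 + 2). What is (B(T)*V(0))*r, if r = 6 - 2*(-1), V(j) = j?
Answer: 0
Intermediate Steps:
T = -24 (T = -12 + 6*((2 - 3)*(0 + 2)) = -12 + 6*(-1*2) = -12 + 6*(-2) = -12 - 12 = -24)
B(Q) = 4*Q**2 (B(Q) = (2*Q)*(2*Q) = 4*Q**2)
r = 8 (r = 6 + 2 = 8)
(B(T)*V(0))*r = ((4*(-24)**2)*0)*8 = ((4*576)*0)*8 = (2304*0)*8 = 0*8 = 0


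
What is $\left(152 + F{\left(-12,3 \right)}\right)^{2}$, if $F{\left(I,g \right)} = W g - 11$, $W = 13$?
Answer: $32400$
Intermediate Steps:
$F{\left(I,g \right)} = -11 + 13 g$ ($F{\left(I,g \right)} = 13 g - 11 = -11 + 13 g$)
$\left(152 + F{\left(-12,3 \right)}\right)^{2} = \left(152 + \left(-11 + 13 \cdot 3\right)\right)^{2} = \left(152 + \left(-11 + 39\right)\right)^{2} = \left(152 + 28\right)^{2} = 180^{2} = 32400$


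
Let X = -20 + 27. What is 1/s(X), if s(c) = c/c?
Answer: 1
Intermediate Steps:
X = 7
s(c) = 1
1/s(X) = 1/1 = 1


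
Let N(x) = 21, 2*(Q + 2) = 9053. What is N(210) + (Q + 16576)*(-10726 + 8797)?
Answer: -81405687/2 ≈ -4.0703e+7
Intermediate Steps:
Q = 9049/2 (Q = -2 + (1/2)*9053 = -2 + 9053/2 = 9049/2 ≈ 4524.5)
N(210) + (Q + 16576)*(-10726 + 8797) = 21 + (9049/2 + 16576)*(-10726 + 8797) = 21 + (42201/2)*(-1929) = 21 - 81405729/2 = -81405687/2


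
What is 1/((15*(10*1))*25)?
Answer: 1/3750 ≈ 0.00026667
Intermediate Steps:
1/((15*(10*1))*25) = 1/((15*10)*25) = 1/(150*25) = 1/3750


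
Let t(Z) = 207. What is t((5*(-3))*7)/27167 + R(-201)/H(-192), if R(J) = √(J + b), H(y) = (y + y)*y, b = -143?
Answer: 207/27167 + I*√86/36864 ≈ 0.0076195 + 0.00025156*I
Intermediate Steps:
H(y) = 2*y² (H(y) = (2*y)*y = 2*y²)
R(J) = √(-143 + J) (R(J) = √(J - 143) = √(-143 + J))
t((5*(-3))*7)/27167 + R(-201)/H(-192) = 207/27167 + √(-143 - 201)/((2*(-192)²)) = 207*(1/27167) + √(-344)/((2*36864)) = 207/27167 + (2*I*√86)/73728 = 207/27167 + (2*I*√86)*(1/73728) = 207/27167 + I*√86/36864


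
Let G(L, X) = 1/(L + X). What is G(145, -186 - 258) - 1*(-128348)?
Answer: 38376051/299 ≈ 1.2835e+5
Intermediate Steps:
G(145, -186 - 258) - 1*(-128348) = 1/(145 + (-186 - 258)) - 1*(-128348) = 1/(145 - 444) + 128348 = 1/(-299) + 128348 = -1/299 + 128348 = 38376051/299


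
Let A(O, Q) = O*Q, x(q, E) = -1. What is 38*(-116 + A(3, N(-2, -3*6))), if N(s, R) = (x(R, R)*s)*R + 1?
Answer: -8398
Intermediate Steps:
N(s, R) = 1 - R*s (N(s, R) = (-s)*R + 1 = -R*s + 1 = 1 - R*s)
38*(-116 + A(3, N(-2, -3*6))) = 38*(-116 + 3*(1 - 1*(-3*6)*(-2))) = 38*(-116 + 3*(1 - 1*(-18)*(-2))) = 38*(-116 + 3*(1 - 36)) = 38*(-116 + 3*(-35)) = 38*(-116 - 105) = 38*(-221) = -8398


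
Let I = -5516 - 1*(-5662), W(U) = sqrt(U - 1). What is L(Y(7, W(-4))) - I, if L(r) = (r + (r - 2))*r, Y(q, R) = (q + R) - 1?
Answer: -96 + 22*I*sqrt(5) ≈ -96.0 + 49.193*I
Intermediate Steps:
W(U) = sqrt(-1 + U)
Y(q, R) = -1 + R + q (Y(q, R) = (R + q) - 1 = -1 + R + q)
L(r) = r*(-2 + 2*r) (L(r) = (r + (-2 + r))*r = (-2 + 2*r)*r = r*(-2 + 2*r))
I = 146 (I = -5516 + 5662 = 146)
L(Y(7, W(-4))) - I = 2*(-1 + sqrt(-1 - 4) + 7)*(-1 + (-1 + sqrt(-1 - 4) + 7)) - 1*146 = 2*(-1 + sqrt(-5) + 7)*(-1 + (-1 + sqrt(-5) + 7)) - 146 = 2*(-1 + I*sqrt(5) + 7)*(-1 + (-1 + I*sqrt(5) + 7)) - 146 = 2*(6 + I*sqrt(5))*(-1 + (6 + I*sqrt(5))) - 146 = 2*(6 + I*sqrt(5))*(5 + I*sqrt(5)) - 146 = 2*(5 + I*sqrt(5))*(6 + I*sqrt(5)) - 146 = -146 + 2*(5 + I*sqrt(5))*(6 + I*sqrt(5))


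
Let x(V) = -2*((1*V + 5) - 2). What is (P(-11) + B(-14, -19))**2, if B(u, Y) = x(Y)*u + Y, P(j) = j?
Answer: 228484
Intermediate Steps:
x(V) = -6 - 2*V (x(V) = -2*((V + 5) - 2) = -2*((5 + V) - 2) = -2*(3 + V) = -6 - 2*V)
B(u, Y) = Y + u*(-6 - 2*Y) (B(u, Y) = (-6 - 2*Y)*u + Y = u*(-6 - 2*Y) + Y = Y + u*(-6 - 2*Y))
(P(-11) + B(-14, -19))**2 = (-11 + (-19 - 2*(-14)*(3 - 19)))**2 = (-11 + (-19 - 2*(-14)*(-16)))**2 = (-11 + (-19 - 448))**2 = (-11 - 467)**2 = (-478)**2 = 228484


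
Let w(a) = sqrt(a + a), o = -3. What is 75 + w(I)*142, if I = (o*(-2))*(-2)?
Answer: 75 + 284*I*sqrt(6) ≈ 75.0 + 695.66*I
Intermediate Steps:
I = -12 (I = -3*(-2)*(-2) = 6*(-2) = -12)
w(a) = sqrt(2)*sqrt(a) (w(a) = sqrt(2*a) = sqrt(2)*sqrt(a))
75 + w(I)*142 = 75 + (sqrt(2)*sqrt(-12))*142 = 75 + (sqrt(2)*(2*I*sqrt(3)))*142 = 75 + (2*I*sqrt(6))*142 = 75 + 284*I*sqrt(6)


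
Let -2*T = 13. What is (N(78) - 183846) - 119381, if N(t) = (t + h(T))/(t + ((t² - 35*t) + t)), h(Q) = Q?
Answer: -163742569/540 ≈ -3.0323e+5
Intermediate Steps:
T = -13/2 (T = -½*13 = -13/2 ≈ -6.5000)
N(t) = (-13/2 + t)/(t² - 33*t) (N(t) = (t - 13/2)/(t + ((t² - 35*t) + t)) = (-13/2 + t)/(t + (t² - 34*t)) = (-13/2 + t)/(t² - 33*t))
(N(78) - 183846) - 119381 = ((-13/2 + 78)/(78*(-33 + 78)) - 183846) - 119381 = ((1/78)*(143/2)/45 - 183846) - 119381 = ((1/78)*(1/45)*(143/2) - 183846) - 119381 = (11/540 - 183846) - 119381 = -99276829/540 - 119381 = -163742569/540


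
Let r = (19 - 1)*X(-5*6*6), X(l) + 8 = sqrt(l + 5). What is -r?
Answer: 144 - 90*I*sqrt(7) ≈ 144.0 - 238.12*I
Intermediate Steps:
X(l) = -8 + sqrt(5 + l) (X(l) = -8 + sqrt(l + 5) = -8 + sqrt(5 + l))
r = -144 + 90*I*sqrt(7) (r = (19 - 1)*(-8 + sqrt(5 - 5*6*6)) = 18*(-8 + sqrt(5 - 30*6)) = 18*(-8 + sqrt(5 - 180)) = 18*(-8 + sqrt(-175)) = 18*(-8 + 5*I*sqrt(7)) = -144 + 90*I*sqrt(7) ≈ -144.0 + 238.12*I)
-r = -(-144 + 90*I*sqrt(7)) = 144 - 90*I*sqrt(7)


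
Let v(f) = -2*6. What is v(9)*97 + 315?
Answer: -849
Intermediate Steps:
v(f) = -12
v(9)*97 + 315 = -12*97 + 315 = -1164 + 315 = -849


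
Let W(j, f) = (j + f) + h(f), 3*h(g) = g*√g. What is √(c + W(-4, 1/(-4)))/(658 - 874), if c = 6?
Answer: -√(252 - 6*I)/2592 ≈ -0.0061249 + 7.2905e-5*I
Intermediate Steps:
h(g) = g^(3/2)/3 (h(g) = (g*√g)/3 = g^(3/2)/3)
W(j, f) = f + j + f^(3/2)/3 (W(j, f) = (j + f) + f^(3/2)/3 = (f + j) + f^(3/2)/3 = f + j + f^(3/2)/3)
√(c + W(-4, 1/(-4)))/(658 - 874) = √(6 + (1/(-4) - 4 + (1/(-4))^(3/2)/3))/(658 - 874) = √(6 + (-¼ - 4 + (-¼)^(3/2)/3))/(-216) = √(6 + (-¼ - 4 + (-I/8)/3))*(-1/216) = √(6 + (-¼ - 4 - I/24))*(-1/216) = √(6 + (-17/4 - I/24))*(-1/216) = √(7/4 - I/24)*(-1/216) = -√(7/4 - I/24)/216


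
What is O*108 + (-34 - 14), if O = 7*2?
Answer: 1464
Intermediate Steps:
O = 14
O*108 + (-34 - 14) = 14*108 + (-34 - 14) = 1512 - 48 = 1464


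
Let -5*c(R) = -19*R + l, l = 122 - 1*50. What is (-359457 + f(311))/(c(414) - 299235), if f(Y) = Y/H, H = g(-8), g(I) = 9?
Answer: 16174010/13395429 ≈ 1.2074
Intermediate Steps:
H = 9
l = 72 (l = 122 - 50 = 72)
c(R) = -72/5 + 19*R/5 (c(R) = -(-19*R + 72)/5 = -(72 - 19*R)/5 = -72/5 + 19*R/5)
f(Y) = Y/9
(-359457 + f(311))/(c(414) - 299235) = (-359457 + (1/9)*311)/((-72/5 + (19/5)*414) - 299235) = (-359457 + 311/9)/((-72/5 + 7866/5) - 299235) = -3234802/(9*(7794/5 - 299235)) = -3234802/(9*(-1488381/5)) = -3234802/9*(-5/1488381) = 16174010/13395429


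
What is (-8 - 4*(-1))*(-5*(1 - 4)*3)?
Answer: -180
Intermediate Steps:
(-8 - 4*(-1))*(-5*(1 - 4)*3) = (-8 + 4)*(-5*(-3)*3) = -60*3 = -4*45 = -180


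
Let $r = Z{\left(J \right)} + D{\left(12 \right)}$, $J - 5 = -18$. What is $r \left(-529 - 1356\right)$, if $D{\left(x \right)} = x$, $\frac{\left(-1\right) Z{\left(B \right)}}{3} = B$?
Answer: $-96135$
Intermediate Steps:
$J = -13$ ($J = 5 - 18 = -13$)
$Z{\left(B \right)} = - 3 B$
$r = 51$ ($r = \left(-3\right) \left(-13\right) + 12 = 39 + 12 = 51$)
$r \left(-529 - 1356\right) = 51 \left(-529 - 1356\right) = 51 \left(-1885\right) = -96135$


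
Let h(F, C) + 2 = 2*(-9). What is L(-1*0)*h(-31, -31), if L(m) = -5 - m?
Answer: 100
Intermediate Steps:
h(F, C) = -20 (h(F, C) = -2 + 2*(-9) = -2 - 18 = -20)
L(-1*0)*h(-31, -31) = (-5 - (-1)*0)*(-20) = (-5 - 1*0)*(-20) = (-5 + 0)*(-20) = -5*(-20) = 100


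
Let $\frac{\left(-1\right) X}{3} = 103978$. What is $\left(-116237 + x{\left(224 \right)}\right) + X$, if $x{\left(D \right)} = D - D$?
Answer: $-428171$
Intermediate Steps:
$X = -311934$ ($X = \left(-3\right) 103978 = -311934$)
$x{\left(D \right)} = 0$
$\left(-116237 + x{\left(224 \right)}\right) + X = \left(-116237 + 0\right) - 311934 = -116237 - 311934 = -428171$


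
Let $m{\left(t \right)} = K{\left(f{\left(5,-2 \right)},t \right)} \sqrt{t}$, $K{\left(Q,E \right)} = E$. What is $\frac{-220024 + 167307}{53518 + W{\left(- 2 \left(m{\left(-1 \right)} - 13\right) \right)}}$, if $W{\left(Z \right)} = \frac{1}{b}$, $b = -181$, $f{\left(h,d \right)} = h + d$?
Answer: $- \frac{9541777}{9686757} \approx -0.98503$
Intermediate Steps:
$f{\left(h,d \right)} = d + h$
$m{\left(t \right)} = t^{\frac{3}{2}}$ ($m{\left(t \right)} = t \sqrt{t} = t^{\frac{3}{2}}$)
$W{\left(Z \right)} = - \frac{1}{181}$ ($W{\left(Z \right)} = \frac{1}{-181} = - \frac{1}{181}$)
$\frac{-220024 + 167307}{53518 + W{\left(- 2 \left(m{\left(-1 \right)} - 13\right) \right)}} = \frac{-220024 + 167307}{53518 - \frac{1}{181}} = - \frac{52717}{\frac{9686757}{181}} = \left(-52717\right) \frac{181}{9686757} = - \frac{9541777}{9686757}$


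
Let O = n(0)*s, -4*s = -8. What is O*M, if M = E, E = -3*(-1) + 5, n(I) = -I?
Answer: 0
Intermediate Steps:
E = 8 (E = 3 + 5 = 8)
s = 2 (s = -¼*(-8) = 2)
M = 8
O = 0 (O = -1*0*2 = 0*2 = 0)
O*M = 0*8 = 0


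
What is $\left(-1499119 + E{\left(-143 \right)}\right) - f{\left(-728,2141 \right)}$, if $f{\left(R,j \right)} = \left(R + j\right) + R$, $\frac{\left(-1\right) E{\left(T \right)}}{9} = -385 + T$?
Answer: $-1495052$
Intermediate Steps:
$E{\left(T \right)} = 3465 - 9 T$ ($E{\left(T \right)} = - 9 \left(-385 + T\right) = 3465 - 9 T$)
$f{\left(R,j \right)} = j + 2 R$
$\left(-1499119 + E{\left(-143 \right)}\right) - f{\left(-728,2141 \right)} = \left(-1499119 + \left(3465 - -1287\right)\right) - \left(2141 + 2 \left(-728\right)\right) = \left(-1499119 + \left(3465 + 1287\right)\right) - \left(2141 - 1456\right) = \left(-1499119 + 4752\right) - 685 = -1494367 - 685 = -1495052$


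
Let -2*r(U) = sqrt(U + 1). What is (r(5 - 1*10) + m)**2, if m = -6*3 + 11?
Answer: (7 + I)**2 ≈ 48.0 + 14.0*I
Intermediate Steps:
r(U) = -sqrt(1 + U)/2 (r(U) = -sqrt(U + 1)/2 = -sqrt(1 + U)/2)
m = -7 (m = -18 + 11 = -7)
(r(5 - 1*10) + m)**2 = (-sqrt(1 + (5 - 1*10))/2 - 7)**2 = (-sqrt(1 + (5 - 10))/2 - 7)**2 = (-sqrt(1 - 5)/2 - 7)**2 = (-I - 7)**2 = (-7 - I)**2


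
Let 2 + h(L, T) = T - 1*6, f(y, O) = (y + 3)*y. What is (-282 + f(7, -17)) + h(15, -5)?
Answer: -225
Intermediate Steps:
f(y, O) = y*(3 + y) (f(y, O) = (3 + y)*y = y*(3 + y))
h(L, T) = -8 + T (h(L, T) = -2 + (T - 1*6) = -2 + (T - 6) = -2 + (-6 + T) = -8 + T)
(-282 + f(7, -17)) + h(15, -5) = (-282 + 7*(3 + 7)) + (-8 - 5) = (-282 + 7*10) - 13 = (-282 + 70) - 13 = -212 - 13 = -225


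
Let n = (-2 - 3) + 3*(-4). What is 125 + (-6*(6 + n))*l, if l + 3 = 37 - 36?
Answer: -7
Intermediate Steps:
l = -2 (l = -3 + (37 - 36) = -3 + 1 = -2)
n = -17 (n = -5 - 12 = -17)
125 + (-6*(6 + n))*l = 125 - 6*(6 - 17)*(-2) = 125 - 6*(-11)*(-2) = 125 + 66*(-2) = 125 - 132 = -7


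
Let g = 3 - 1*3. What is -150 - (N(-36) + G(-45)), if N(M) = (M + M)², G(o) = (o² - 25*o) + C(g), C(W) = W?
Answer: -8484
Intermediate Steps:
g = 0 (g = 3 - 3 = 0)
G(o) = o² - 25*o (G(o) = (o² - 25*o) + 0 = o² - 25*o)
N(M) = 4*M² (N(M) = (2*M)² = 4*M²)
-150 - (N(-36) + G(-45)) = -150 - (4*(-36)² - 45*(-25 - 45)) = -150 - (4*1296 - 45*(-70)) = -150 - (5184 + 3150) = -150 - 1*8334 = -150 - 8334 = -8484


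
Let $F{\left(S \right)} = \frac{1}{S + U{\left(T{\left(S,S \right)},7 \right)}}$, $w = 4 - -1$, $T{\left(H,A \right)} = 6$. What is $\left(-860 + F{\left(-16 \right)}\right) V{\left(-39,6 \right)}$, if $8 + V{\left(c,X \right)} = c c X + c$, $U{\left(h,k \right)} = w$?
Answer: $- \frac{85896419}{11} \approx -7.8088 \cdot 10^{6}$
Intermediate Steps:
$w = 5$ ($w = 4 + 1 = 5$)
$U{\left(h,k \right)} = 5$
$V{\left(c,X \right)} = -8 + c + X c^{2}$ ($V{\left(c,X \right)} = -8 + \left(c c X + c\right) = -8 + \left(c^{2} X + c\right) = -8 + \left(X c^{2} + c\right) = -8 + \left(c + X c^{2}\right) = -8 + c + X c^{2}$)
$F{\left(S \right)} = \frac{1}{5 + S}$ ($F{\left(S \right)} = \frac{1}{S + 5} = \frac{1}{5 + S}$)
$\left(-860 + F{\left(-16 \right)}\right) V{\left(-39,6 \right)} = \left(-860 + \frac{1}{5 - 16}\right) \left(-8 - 39 + 6 \left(-39\right)^{2}\right) = \left(-860 + \frac{1}{-11}\right) \left(-8 - 39 + 6 \cdot 1521\right) = \left(-860 - \frac{1}{11}\right) \left(-8 - 39 + 9126\right) = \left(- \frac{9461}{11}\right) 9079 = - \frac{85896419}{11}$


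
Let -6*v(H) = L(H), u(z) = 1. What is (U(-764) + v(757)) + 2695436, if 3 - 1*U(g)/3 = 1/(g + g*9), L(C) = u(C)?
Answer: 61779595589/22920 ≈ 2.6954e+6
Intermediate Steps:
L(C) = 1
v(H) = -1/6 (v(H) = -1/6*1 = -1/6)
U(g) = 9 - 3/(10*g) (U(g) = 9 - 3/(g + g*9) = 9 - 3/(g + 9*g) = 9 - 3*1/(10*g) = 9 - 3/(10*g))
(U(-764) + v(757)) + 2695436 = ((9 - 3/10/(-764)) - 1/6) + 2695436 = ((9 - 3/10*(-1/764)) - 1/6) + 2695436 = ((9 + 3/7640) - 1/6) + 2695436 = (68763/7640 - 1/6) + 2695436 = 202469/22920 + 2695436 = 61779595589/22920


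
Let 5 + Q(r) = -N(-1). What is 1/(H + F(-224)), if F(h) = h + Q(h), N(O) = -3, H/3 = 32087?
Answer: 1/96035 ≈ 1.0413e-5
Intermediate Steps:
H = 96261 (H = 3*32087 = 96261)
Q(r) = -2 (Q(r) = -5 - 1*(-3) = -5 + 3 = -2)
F(h) = -2 + h (F(h) = h - 2 = -2 + h)
1/(H + F(-224)) = 1/(96261 + (-2 - 224)) = 1/(96261 - 226) = 1/96035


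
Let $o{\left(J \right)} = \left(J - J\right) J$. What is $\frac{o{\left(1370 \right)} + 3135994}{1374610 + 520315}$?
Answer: $\frac{3135994}{1894925} \approx 1.6549$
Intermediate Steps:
$o{\left(J \right)} = 0$ ($o{\left(J \right)} = 0 J = 0$)
$\frac{o{\left(1370 \right)} + 3135994}{1374610 + 520315} = \frac{0 + 3135994}{1374610 + 520315} = \frac{3135994}{1894925}$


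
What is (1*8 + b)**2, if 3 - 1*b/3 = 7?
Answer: 16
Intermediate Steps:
b = -12 (b = 9 - 3*7 = 9 - 21 = -12)
(1*8 + b)**2 = (1*8 - 12)**2 = (8 - 12)**2 = (-4)**2 = 16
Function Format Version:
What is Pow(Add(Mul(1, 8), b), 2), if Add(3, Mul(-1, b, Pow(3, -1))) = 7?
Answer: 16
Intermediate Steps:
b = -12 (b = Add(9, Mul(-3, 7)) = Add(9, -21) = -12)
Pow(Add(Mul(1, 8), b), 2) = Pow(Add(Mul(1, 8), -12), 2) = Pow(Add(8, -12), 2) = Pow(-4, 2) = 16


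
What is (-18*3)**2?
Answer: 2916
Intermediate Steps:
(-18*3)**2 = (-54)**2 = 2916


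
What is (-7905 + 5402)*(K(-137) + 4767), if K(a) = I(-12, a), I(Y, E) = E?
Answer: -11588890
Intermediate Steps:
K(a) = a
(-7905 + 5402)*(K(-137) + 4767) = (-7905 + 5402)*(-137 + 4767) = -2503*4630 = -11588890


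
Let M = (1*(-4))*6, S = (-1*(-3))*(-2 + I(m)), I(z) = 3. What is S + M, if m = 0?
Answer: -21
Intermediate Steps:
S = 3 (S = (-1*(-3))*(-2 + 3) = 3*1 = 3)
M = -24 (M = -4*6 = -24)
S + M = 3 - 24 = -21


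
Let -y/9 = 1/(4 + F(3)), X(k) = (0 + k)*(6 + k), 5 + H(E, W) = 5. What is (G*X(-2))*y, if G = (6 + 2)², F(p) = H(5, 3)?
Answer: 1152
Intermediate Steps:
H(E, W) = 0 (H(E, W) = -5 + 5 = 0)
X(k) = k*(6 + k)
F(p) = 0
G = 64 (G = 8² = 64)
y = -9/4 (y = -9/(4 + 0) = -9/4 ≈ -2.2500)
(G*X(-2))*y = (64*(-2*(6 - 2)))*(-9/4) = (64*(-2*4))*(-9/4) = (64*(-8))*(-9/4) = -512*(-9/4) = 1152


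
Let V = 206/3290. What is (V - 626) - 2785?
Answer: -5610992/1645 ≈ -3410.9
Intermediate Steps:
V = 103/1645 (V = 206*(1/3290) = 103/1645 ≈ 0.062614)
(V - 626) - 2785 = (103/1645 - 626) - 2785 = -1029667/1645 - 2785 = -5610992/1645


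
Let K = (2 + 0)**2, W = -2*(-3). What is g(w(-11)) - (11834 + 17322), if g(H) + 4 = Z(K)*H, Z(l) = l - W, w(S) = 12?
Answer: -29184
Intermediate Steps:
W = 6
K = 4 (K = 2**2 = 4)
Z(l) = -6 + l (Z(l) = l - 1*6 = l - 6 = -6 + l)
g(H) = -4 - 2*H (g(H) = -4 + (-6 + 4)*H = -4 - 2*H)
g(w(-11)) - (11834 + 17322) = (-4 - 2*12) - (11834 + 17322) = (-4 - 24) - 1*29156 = -28 - 29156 = -29184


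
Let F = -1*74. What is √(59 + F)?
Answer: I*√15 ≈ 3.873*I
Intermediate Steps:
F = -74
√(59 + F) = √(59 - 74) = √(-15) = I*√15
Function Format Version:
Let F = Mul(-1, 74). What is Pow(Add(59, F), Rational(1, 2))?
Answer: Mul(I, Pow(15, Rational(1, 2))) ≈ Mul(3.8730, I)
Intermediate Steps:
F = -74
Pow(Add(59, F), Rational(1, 2)) = Pow(Add(59, -74), Rational(1, 2)) = Pow(-15, Rational(1, 2)) = Mul(I, Pow(15, Rational(1, 2)))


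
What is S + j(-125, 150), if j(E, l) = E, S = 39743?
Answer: 39618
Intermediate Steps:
S + j(-125, 150) = 39743 - 125 = 39618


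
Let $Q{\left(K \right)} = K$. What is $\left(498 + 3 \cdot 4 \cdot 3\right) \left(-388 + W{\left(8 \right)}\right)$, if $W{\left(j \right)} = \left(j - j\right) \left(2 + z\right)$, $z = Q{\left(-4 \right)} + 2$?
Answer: $-207192$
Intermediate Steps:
$z = -2$ ($z = -4 + 2 = -2$)
$W{\left(j \right)} = 0$ ($W{\left(j \right)} = \left(j - j\right) \left(2 - 2\right) = 0 \cdot 0 = 0$)
$\left(498 + 3 \cdot 4 \cdot 3\right) \left(-388 + W{\left(8 \right)}\right) = \left(498 + 3 \cdot 4 \cdot 3\right) \left(-388 + 0\right) = \left(498 + 12 \cdot 3\right) \left(-388\right) = \left(498 + 36\right) \left(-388\right) = 534 \left(-388\right) = -207192$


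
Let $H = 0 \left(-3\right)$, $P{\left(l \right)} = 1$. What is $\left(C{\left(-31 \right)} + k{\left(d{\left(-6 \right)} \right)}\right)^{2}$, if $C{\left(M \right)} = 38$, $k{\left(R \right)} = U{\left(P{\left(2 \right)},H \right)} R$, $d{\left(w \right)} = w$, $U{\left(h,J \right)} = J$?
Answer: $1444$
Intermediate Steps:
$H = 0$
$k{\left(R \right)} = 0$ ($k{\left(R \right)} = 0 R = 0$)
$\left(C{\left(-31 \right)} + k{\left(d{\left(-6 \right)} \right)}\right)^{2} = \left(38 + 0\right)^{2} = 38^{2} = 1444$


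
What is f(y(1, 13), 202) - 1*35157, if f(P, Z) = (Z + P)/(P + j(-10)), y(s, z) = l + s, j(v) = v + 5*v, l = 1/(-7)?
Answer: -7278209/207 ≈ -35160.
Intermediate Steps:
l = -⅐ ≈ -0.14286
j(v) = 6*v
y(s, z) = -⅐ + s
f(P, Z) = (P + Z)/(-60 + P) (f(P, Z) = (Z + P)/(P + 6*(-10)) = (P + Z)/(P - 60) = (P + Z)/(-60 + P))
f(y(1, 13), 202) - 1*35157 = ((-⅐ + 1) + 202)/(-60 + (-⅐ + 1)) - 1*35157 = (6/7 + 202)/(-60 + 6/7) - 35157 = (1420/7)/(-414/7) - 35157 = -7/414*1420/7 - 35157 = -710/207 - 35157 = -7278209/207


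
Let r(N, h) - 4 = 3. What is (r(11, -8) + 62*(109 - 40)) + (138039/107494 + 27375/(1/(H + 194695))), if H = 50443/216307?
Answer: 123926616825326297503/23251704658 ≈ 5.3298e+9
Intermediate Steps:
H = 50443/216307 (H = 50443*(1/216307) = 50443/216307 ≈ 0.23320)
r(N, h) = 7 (r(N, h) = 4 + 3 = 7)
(r(11, -8) + 62*(109 - 40)) + (138039/107494 + 27375/(1/(H + 194695))) = (7 + 62*(109 - 40)) + (138039/107494 + 27375/(1/(50443/216307 + 194695))) = (7 + 62*69) + (138039*(1/107494) + 27375/(1/(42113941808/216307))) = (7 + 4278) + (138039/107494 + 27375/(216307/42113941808)) = 4285 + (138039/107494 + 27375*(42113941808/216307)) = 4285 + (138039/107494 + 1152869156994000/216307) = 4285 + 123926517191771837973/23251704658 = 123926616825326297503/23251704658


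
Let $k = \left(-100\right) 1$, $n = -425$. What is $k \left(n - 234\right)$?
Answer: $65900$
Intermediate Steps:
$k = -100$
$k \left(n - 234\right) = - 100 \left(-425 - 234\right) = \left(-100\right) \left(-659\right) = 65900$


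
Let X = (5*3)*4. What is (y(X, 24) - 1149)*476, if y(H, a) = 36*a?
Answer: -135660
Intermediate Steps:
X = 60 (X = 15*4 = 60)
(y(X, 24) - 1149)*476 = (36*24 - 1149)*476 = (864 - 1149)*476 = -285*476 = -135660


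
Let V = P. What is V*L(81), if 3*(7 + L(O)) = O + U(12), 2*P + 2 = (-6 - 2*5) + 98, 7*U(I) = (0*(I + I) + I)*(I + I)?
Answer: 9440/7 ≈ 1348.6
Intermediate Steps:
U(I) = 2*I**2/7 (U(I) = ((0*(I + I) + I)*(I + I))/7 = ((0*(2*I) + I)*(2*I))/7 = ((0 + I)*(2*I))/7 = (I*(2*I))/7 = (2*I**2)/7 = 2*I**2/7)
P = 40 (P = -1 + ((-6 - 2*5) + 98)/2 = -1 + ((-6 - 10) + 98)/2 = -1 + (-16 + 98)/2 = -1 + (1/2)*82 = -1 + 41 = 40)
V = 40
L(O) = 47/7 + O/3 (L(O) = -7 + (O + (2/7)*12**2)/3 = -7 + (O + (2/7)*144)/3 = -7 + (O + 288/7)/3 = -7 + (288/7 + O)/3 = -7 + (96/7 + O/3) = 47/7 + O/3)
V*L(81) = 40*(47/7 + (1/3)*81) = 40*(47/7 + 27) = 40*(236/7) = 9440/7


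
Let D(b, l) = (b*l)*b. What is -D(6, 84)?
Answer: -3024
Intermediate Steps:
D(b, l) = l*b²
-D(6, 84) = -84*6² = -84*36 = -1*3024 = -3024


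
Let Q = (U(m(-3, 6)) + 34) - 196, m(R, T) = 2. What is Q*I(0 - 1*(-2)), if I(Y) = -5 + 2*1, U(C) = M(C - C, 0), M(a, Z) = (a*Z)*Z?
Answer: 486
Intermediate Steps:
M(a, Z) = a*Z**2 (M(a, Z) = (Z*a)*Z = a*Z**2)
U(C) = 0 (U(C) = (C - C)*0**2 = 0*0 = 0)
I(Y) = -3 (I(Y) = -5 + 2 = -3)
Q = -162 (Q = (0 + 34) - 196 = 34 - 196 = -162)
Q*I(0 - 1*(-2)) = -162*(-3) = 486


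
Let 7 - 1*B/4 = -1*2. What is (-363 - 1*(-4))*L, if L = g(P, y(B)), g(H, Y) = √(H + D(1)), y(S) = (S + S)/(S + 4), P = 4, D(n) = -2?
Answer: -359*√2 ≈ -507.70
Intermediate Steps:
B = 36 (B = 28 - (-4)*2 = 28 - 4*(-2) = 28 + 8 = 36)
y(S) = 2*S/(4 + S) (y(S) = (2*S)/(4 + S) = 2*S/(4 + S))
g(H, Y) = √(-2 + H) (g(H, Y) = √(H - 2) = √(-2 + H))
L = √2 (L = √(-2 + 4) = √2 ≈ 1.4142)
(-363 - 1*(-4))*L = (-363 - 1*(-4))*√2 = (-363 + 4)*√2 = -359*√2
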